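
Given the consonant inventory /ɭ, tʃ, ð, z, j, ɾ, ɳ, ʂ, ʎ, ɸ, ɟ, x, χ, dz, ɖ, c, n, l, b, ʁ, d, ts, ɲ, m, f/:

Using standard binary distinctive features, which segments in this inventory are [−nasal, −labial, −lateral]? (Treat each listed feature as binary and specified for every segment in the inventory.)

First, the [−nasal] segments are /ɭ, tʃ, ð, z, j, ɾ, ʂ, ʎ, ɸ, ɟ, x, χ, dz, ɖ, c, l, b, ʁ, d, ts, f/.
Among these, [−labial] gives /ɭ, tʃ, ð, z, j, ɾ, ʂ, ʎ, ɟ, x, χ, dz, ɖ, c, l, ʁ, d, ts/.
Within that set, [−lateral] leaves /tʃ, ð, z, j, ɾ, ʂ, ɟ, x, χ, dz, ɖ, c, ʁ, d, ts/.

tʃ, ð, z, j, ɾ, ʂ, ɟ, x, χ, dz, ɖ, c, ʁ, d, ts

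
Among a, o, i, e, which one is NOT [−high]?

i

/i/ is the high front unrounded tense vowel, which is [+high]; the rest — /a, e, o/ — are [−high].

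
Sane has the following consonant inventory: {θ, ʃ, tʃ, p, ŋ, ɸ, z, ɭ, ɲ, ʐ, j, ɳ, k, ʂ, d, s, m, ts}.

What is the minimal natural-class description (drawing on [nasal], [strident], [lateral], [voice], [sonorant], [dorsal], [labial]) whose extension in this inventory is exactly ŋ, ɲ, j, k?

The target set is precisely the extension of [+dorsal] in this inventory.

[+dorsal]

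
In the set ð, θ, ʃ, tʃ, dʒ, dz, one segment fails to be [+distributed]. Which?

/ʃ, tʃ, dʒ, θ, ð/ are all [+distributed]; /dz/ (voiced alveolar affricate) is [−distributed].

dz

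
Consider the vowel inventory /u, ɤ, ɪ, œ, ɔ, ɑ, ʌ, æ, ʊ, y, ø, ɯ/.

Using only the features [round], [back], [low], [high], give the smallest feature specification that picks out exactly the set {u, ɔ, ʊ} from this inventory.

[+back, +round]

/u, ɔ, ʊ/ are all [+back], [+round], and no other segment in the inventory matches both values. Dropping any one of them over-generates: [+round] alone would also admit /œ, y, ø/; [+back] alone would also admit /ɤ, ɑ, ʌ, ɯ/. No other single listed feature picks out exactly this set either, so fewer than two features will not do.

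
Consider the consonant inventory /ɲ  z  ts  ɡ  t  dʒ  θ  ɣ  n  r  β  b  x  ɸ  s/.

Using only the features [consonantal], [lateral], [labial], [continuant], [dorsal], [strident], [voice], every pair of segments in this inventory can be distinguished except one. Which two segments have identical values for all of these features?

Both /ɡ/ and /ɲ/ are [+consonantal], [−lateral], [−labial], [−continuant], [+dorsal], [−strident], [+voice]. Since the list omits [sonorant], [nasal] and [back] — which do distinguish the voiced velar stop from the palatal nasal — this pair collapses; all other pairs remain distinct.

ɡ, ɲ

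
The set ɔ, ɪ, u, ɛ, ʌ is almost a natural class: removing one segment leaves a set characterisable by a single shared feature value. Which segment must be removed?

u

/ɛ, ɔ, ʌ, ɪ/ are all [-tense], but /u/ (high back rounded tense vowel) is [+tense]. No other single segment can be removed to leave a set sharing one feature value that the removed segment lacks, so /u/ is the odd one out.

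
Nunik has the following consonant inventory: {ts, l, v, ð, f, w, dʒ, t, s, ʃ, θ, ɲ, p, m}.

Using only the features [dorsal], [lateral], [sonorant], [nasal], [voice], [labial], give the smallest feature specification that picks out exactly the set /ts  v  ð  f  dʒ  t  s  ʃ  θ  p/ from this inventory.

Every target segment is [−sonorant] and no other inventory member is, so one feature is enough.

[−sonorant]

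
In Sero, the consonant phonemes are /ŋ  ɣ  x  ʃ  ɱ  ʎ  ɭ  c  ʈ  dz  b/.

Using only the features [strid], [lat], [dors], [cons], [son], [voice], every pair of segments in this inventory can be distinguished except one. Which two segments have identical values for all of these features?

c, x

/c/ (voiceless palatal stop) and /x/ (voiceless velar fricative) are both [-strident], [-lateral], [+dorsal], [+consonantal], [-sonorant], [-voice], so none of the listed features separates them. (They do differ in [continuant] and [back], which are not among the given features.) Every other pair in the inventory differs on at least one listed feature.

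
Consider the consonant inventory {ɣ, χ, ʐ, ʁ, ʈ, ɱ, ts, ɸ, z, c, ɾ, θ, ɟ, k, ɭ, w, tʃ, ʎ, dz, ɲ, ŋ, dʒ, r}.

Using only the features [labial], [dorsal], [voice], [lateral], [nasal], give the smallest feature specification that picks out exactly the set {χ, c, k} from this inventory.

[−voice, +dorsal]

Every target segment is [−voice], [+dorsal]; each remaining inventory member fails at least one of these. Each conjunct is needed — [+dorsal] alone would also admit /ɣ, ʁ, ɟ, w, …/; [−voice] alone would also admit /ʈ, ts, ɸ, θ, …/ — and no other single listed feature has exactly this extension, so two is the minimum.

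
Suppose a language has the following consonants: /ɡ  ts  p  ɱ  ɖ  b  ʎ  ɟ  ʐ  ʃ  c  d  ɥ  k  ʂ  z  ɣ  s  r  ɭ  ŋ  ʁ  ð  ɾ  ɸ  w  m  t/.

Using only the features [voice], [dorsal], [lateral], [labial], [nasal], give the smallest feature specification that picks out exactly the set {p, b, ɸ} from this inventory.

[−nasal, +labial, −dorsal]

Every target segment is [−nasal], [+labial], [−dorsal]; each remaining inventory member fails at least one of these. Each conjunct is needed — [+labial, −dorsal] alone would also admit /ɱ, m/; [−nasal, −dorsal] alone would also admit /ts, ɖ, ʐ, ʃ, …/; [−nasal, +labial] alone would also admit /ɥ, w/ — and no other combination of two listed features has exactly this extension, so three is the minimum.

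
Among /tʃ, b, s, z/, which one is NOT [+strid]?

/z, s, tʃ/ are all [+strident]; /b/ (voiced bilabial stop) is [−strident].

b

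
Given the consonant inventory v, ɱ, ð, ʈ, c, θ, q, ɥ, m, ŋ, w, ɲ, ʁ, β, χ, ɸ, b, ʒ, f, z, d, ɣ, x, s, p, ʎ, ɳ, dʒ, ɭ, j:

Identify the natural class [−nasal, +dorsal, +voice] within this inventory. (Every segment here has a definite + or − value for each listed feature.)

ɥ, w, ʁ, ɣ, ʎ, j

Eliminate segments failing any feature: /v, ð, ʈ, θ, β, ɸ, b, ʒ, f, z, d, s, p, dʒ, ɭ/ are [−dorsal]; /ɱ, m, ŋ, ɲ, ɳ/ are [+nasal]; /c, q, χ, x/ are [−voice]. The remaining /ɥ, w, ʁ, ɣ, ʎ, j/ satisfy [−nasal], [+dorsal], [+voice].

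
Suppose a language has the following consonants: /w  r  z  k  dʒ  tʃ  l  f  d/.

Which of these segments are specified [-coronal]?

w, k, f

The feature [coronal] marks segments articulated with the tongue front (tip or blade). In this inventory /w, k, f/ lack that property, so they are [-coronal]; /r, z, dʒ, tʃ, l, d/ are [+coronal].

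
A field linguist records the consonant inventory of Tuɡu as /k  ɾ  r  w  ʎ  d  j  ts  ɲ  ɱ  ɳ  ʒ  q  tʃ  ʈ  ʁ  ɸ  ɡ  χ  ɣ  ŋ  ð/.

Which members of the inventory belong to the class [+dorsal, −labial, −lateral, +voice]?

First, the [+dorsal] segments are /k, w, ʎ, j, ɲ, q, ʁ, ɡ, χ, ɣ, ŋ/.
Intersecting with [−labial] gives /k, ʎ, j, ɲ, q, ʁ, ɡ, χ, ɣ, ŋ/.
Then [−lateral] gives /k, j, ɲ, q, ʁ, ɡ, χ, ɣ, ŋ/.
Intersecting with [+voice] leaves /j, ɲ, ʁ, ɡ, ɣ, ŋ/.

j, ɲ, ʁ, ɡ, ɣ, ŋ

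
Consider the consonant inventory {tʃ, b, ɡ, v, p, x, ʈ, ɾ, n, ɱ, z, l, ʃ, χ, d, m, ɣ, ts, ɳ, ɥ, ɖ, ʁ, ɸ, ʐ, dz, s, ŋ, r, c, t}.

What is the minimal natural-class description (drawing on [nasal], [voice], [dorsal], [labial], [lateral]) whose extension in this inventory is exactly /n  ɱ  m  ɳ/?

Every target segment is [+nasal], [−dorsal]; each remaining inventory member fails at least one of these. Each conjunct is needed — [−dorsal] alone would also admit /tʃ, b, v, p, …/; [+nasal] alone would also admit /ŋ/ — and no other single listed feature has exactly this extension, so two is the minimum.

[+nasal, −dorsal]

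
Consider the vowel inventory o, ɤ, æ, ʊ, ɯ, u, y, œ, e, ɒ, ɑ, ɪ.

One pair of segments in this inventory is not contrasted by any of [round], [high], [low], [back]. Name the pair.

Both /ʊ/ and /u/ are [+round], [+high], [−low], [+back]. Since the list omits [tense] — which does distinguish the high back rounded lax vowel from the high back rounded tense vowel — this pair collapses; all other pairs remain distinct.

ʊ, u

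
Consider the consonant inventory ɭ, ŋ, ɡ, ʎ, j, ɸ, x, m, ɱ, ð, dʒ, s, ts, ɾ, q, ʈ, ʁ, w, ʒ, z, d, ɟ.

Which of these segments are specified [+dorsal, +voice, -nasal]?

ɡ, ʎ, j, ʁ, w, ɟ

Among the inventory, the [+dorsal] segments are /ŋ, ɡ, ʎ, j, x, q, ʁ, w, ɟ/.
Intersecting with [+voice] gives /ŋ, ɡ, ʎ, j, ʁ, w, ɟ/.
Then [-nasal] leaves /ɡ, ʎ, j, ʁ, w, ɟ/.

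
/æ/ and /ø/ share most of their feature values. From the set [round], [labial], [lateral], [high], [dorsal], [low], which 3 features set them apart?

[labial], [round], [low]

/æ/ is the low front unrounded vowel and /ø/ is the mid front rounded tense vowel. Both are [-lateral], [-high], [+dorsal]. /æ/ is [-labial] while /ø/ is [+labial]; /æ/ is [-round] while /ø/ is [+round]; /æ/ is [+low] while /ø/ is [-low], so the distinguishing features are [labial], [round], [low].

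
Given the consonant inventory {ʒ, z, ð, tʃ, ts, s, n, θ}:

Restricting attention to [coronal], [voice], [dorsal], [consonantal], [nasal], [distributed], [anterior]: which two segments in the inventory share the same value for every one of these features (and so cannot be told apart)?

/s/ (voiceless alveolar fricative) and /ts/ (voiceless alveolar affricate) are both [+coronal], [-voice], [-dorsal], [+consonantal], [-nasal], [-distributed], [+anterior], so none of the listed features separates them. (They do differ in [continuant], which is not among the given features.) Every other pair in the inventory differs on at least one listed feature.

s, ts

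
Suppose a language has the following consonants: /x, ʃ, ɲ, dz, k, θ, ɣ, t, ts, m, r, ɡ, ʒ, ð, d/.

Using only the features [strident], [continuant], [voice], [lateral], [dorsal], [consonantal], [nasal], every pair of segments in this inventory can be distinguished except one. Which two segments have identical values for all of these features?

Both /ð/ and /r/ are [-strident], [+continuant], [+voice], [-lateral], [-dorsal], [+consonantal], [-nasal]. Since the list omits [sonorant] — which does distinguish the voiced dental fricative from the alveolar trill — this pair collapses; all other pairs remain distinct.

ð, r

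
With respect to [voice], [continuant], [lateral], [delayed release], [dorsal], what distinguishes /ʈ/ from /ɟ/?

/ʈ/ is the voiceless retroflex stop and /ɟ/ is the voiced palatal stop. Both are [−continuant], [−lateral], [−delayed release]. /ʈ/ is [−voice] while /ɟ/ is [+voice]; /ʈ/ is [−dorsal] while /ɟ/ is [+dorsal], so the distinguishing features are [voice], [dorsal].

[voice], [dorsal]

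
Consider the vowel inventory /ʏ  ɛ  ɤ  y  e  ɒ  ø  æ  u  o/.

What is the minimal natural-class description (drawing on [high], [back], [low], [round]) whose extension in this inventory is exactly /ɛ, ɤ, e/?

/ɛ, ɤ, e/ are all [-low], [-round], and no other segment in the inventory matches both values. Dropping any one of them over-generates: [-round] alone would also admit /æ/; [-low] alone would also admit /ʏ, y, ø, u, …/. No other single listed feature picks out exactly this set either, so fewer than two features will not do.

[-low, -round]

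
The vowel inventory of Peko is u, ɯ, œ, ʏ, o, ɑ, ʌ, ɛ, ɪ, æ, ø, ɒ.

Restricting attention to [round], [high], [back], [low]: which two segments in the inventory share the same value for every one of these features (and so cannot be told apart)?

Both /ø/ and /œ/ are [+round], [-high], [-back], [-low]. Since the list omits [tense] — which does distinguish the mid front rounded tense vowel from the mid front rounded lax vowel — this pair collapses; all other pairs remain distinct.

ø, œ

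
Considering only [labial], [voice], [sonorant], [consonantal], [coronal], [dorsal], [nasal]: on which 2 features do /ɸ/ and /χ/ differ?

[labial], [dorsal]

The two segments share [-voice], [-sonorant], [+consonantal], [-coronal], [-nasal]. The only features from the list on which they differ: /ɸ/ is [+labial] while /χ/ is [-labial]; /ɸ/ is [-dorsal] while /χ/ is [+dorsal].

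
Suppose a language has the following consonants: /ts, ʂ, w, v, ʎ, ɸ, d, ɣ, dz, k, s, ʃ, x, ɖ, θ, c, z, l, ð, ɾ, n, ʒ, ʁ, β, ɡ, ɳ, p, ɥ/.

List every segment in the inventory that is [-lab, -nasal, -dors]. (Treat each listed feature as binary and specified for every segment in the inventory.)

ts, ʂ, d, dz, s, ʃ, ɖ, θ, z, l, ð, ɾ, ʒ

Eliminate segments failing any feature: /w, v, ɸ, β, p, ɥ/ are [+labial]; /ʎ, ɣ, k, x, c, ʁ, ɡ/ are [+dorsal]; /n, ɳ/ are [+nasal]. The remaining /ts, ʂ, d, dz, s, ʃ, ɖ, θ, z, l, ð, ɾ, ʒ/ satisfy [-labial], [-nasal], [-dorsal].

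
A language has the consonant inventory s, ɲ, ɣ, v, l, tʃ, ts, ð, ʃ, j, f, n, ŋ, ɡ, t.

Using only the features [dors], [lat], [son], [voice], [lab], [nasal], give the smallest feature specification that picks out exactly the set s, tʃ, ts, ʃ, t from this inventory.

/s, tʃ, ts, ʃ, t/ are all [−voice], [−labial], and no other segment in the inventory matches both values. Dropping any one of them over-generates: [−labial] alone would also admit /ɲ, ɣ, l, ð, …/; [−voice] alone would also admit /f/. No other single listed feature picks out exactly this set either, so fewer than two features will not do.

[−voice, −lab]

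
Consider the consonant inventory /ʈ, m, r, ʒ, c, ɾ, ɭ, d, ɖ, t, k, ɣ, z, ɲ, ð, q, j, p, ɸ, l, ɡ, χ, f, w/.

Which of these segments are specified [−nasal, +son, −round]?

Checking each segment against [−nasal], [+sonorant], [−round]: /r/ (alveolar trill), /ɾ/ (alveolar tap), /ɭ/ (retroflex lateral approximant), /j/ (palatal glide), /l/ (alveolar lateral approximant) satisfy every feature; every other segment in the inventory fails at least one.

r, ɾ, ɭ, j, l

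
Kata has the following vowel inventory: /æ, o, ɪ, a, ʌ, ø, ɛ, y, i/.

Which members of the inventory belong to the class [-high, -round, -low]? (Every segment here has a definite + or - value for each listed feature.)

Eliminate segments failing any feature: /æ, a/ are [+low]; /o, ø/ are [+round]; /ɪ, y, i/ are [+high]. The remaining /ʌ, ɛ/ satisfy [-high], [-round], [-low].

ʌ, ɛ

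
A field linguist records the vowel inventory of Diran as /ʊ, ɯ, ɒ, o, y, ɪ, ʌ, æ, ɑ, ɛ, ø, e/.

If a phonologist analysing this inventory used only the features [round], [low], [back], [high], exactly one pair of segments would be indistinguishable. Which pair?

Both /ɛ/ and /e/ are [−round], [−low], [−back], [−high]. Since the list omits [tense] — which does distinguish the mid front unrounded lax vowel from the mid front unrounded tense vowel — this pair collapses; all other pairs remain distinct.

ɛ, e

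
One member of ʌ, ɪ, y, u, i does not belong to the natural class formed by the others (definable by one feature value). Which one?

The remaining segments after removing /ʌ/ share [+high]; /ʌ/ (mid back unrounded lax vowel) is [-high]. For every other candidate removal, the leftover set fails to share any single feature value that the removed segment lacks.

ʌ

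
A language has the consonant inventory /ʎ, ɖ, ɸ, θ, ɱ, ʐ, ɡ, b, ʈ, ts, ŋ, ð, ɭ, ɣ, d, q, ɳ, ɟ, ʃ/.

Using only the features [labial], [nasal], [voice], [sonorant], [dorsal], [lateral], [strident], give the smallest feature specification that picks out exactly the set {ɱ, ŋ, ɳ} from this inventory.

The target set is precisely the extension of [+nasal] in this inventory.

[+nasal]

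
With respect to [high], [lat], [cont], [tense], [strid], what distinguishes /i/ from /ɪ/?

[tense]

/i/ is the high front unrounded tense vowel and /ɪ/ is the high front unrounded lax vowel. Both are [+high], [-lateral], [+continuant], [-strident]. /i/ is [+tense] while /ɪ/ is [-tense], so the distinguishing feature is [tense].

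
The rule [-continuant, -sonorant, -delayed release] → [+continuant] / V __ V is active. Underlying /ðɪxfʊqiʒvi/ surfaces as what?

[ðɪxfʊχiʒvi]

Only /q/ occurs between two vowels (/ʊ/ __ /i/) and matches the structural description. It is a voiceless uvular stop, so [-continuant, -sonorant, -delayed release] holds; changing it to [+continuant] with all other features held fixed yields /χ/ (voiceless uvular fricative). No other segment meets both the structural description and the environment, so the output is [ðɪxfʊχiʒvi].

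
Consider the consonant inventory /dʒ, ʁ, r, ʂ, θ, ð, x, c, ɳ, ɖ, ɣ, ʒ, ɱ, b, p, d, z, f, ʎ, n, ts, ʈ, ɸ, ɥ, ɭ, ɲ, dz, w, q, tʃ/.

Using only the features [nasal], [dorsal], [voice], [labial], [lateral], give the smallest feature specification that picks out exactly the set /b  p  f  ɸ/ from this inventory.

The class [-nasal], [+labial], [-dorsal] has exactly /b, p, f, ɸ/ as its extension in this inventory. No smaller conjunction from the listed features achieves this: [+labial, -dorsal] alone would also admit /ɱ/; [-nasal, -dorsal] alone would also admit /dʒ, r, ʂ, θ, …/; [-nasal, +labial] alone would also admit /ɥ, w/; and checking the remaining two-feature bundles turns up none with this extension.

[-nasal, +labial, -dorsal]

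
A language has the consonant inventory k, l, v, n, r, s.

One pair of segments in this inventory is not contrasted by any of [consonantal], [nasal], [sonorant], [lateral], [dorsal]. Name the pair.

v, s

Both /v/ and /s/ are [+consonantal], [−nasal], [−sonorant], [−lateral], [−dorsal]. Since the list omits [voice], [labial] and [coronal] — which do distinguish the voiced labiodental fricative from the voiceless alveolar fricative — this pair collapses; all other pairs remain distinct.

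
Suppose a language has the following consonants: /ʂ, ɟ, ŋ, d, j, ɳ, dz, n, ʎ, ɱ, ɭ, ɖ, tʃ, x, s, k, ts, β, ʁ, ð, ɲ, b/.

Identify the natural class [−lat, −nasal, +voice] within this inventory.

ɟ, d, j, dz, ɖ, β, ʁ, ð, b

The [−lateral] segments are /ʂ, ɟ, ŋ, d, j, ɳ, dz, n, ɱ, ɖ, tʃ, x, s, k, ts, β, ʁ, ð, ɲ, b/.
Of those, [−nasal] gives /ʂ, ɟ, d, j, dz, ɖ, tʃ, x, s, k, ts, β, ʁ, ð, b/.
Then [+voice] leaves /ɟ, d, j, dz, ɖ, β, ʁ, ð, b/.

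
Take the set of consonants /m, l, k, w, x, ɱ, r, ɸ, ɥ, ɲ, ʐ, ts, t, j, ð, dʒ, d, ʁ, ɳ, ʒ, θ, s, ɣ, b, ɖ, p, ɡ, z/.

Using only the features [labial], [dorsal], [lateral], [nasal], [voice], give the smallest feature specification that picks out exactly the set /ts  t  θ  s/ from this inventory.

[-voice, -labial, -dorsal]

/ts, t, θ, s/ are all [-voice], [-labial], [-dorsal], and no other segment in the inventory matches all three values. Dropping any one of them over-generates: [-labial, -dorsal] alone would also admit /l, r, ʐ, ð, …/; [-voice, -dorsal] alone would also admit /ɸ, p/; [-voice, -labial] alone would also admit /k, x/. No other combination of two listed features picks out exactly this set either, so fewer than three features will not do.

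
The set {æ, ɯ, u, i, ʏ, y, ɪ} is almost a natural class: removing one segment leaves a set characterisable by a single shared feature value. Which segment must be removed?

æ

[high] (equivalently [low]) groups all but one: /y, u, ʏ, i, ɯ, ɪ/ share [+high] while /æ/ (low front unrounded vowel) alone is [−high]. Removing any other segment would not leave a single-feature class that excludes it.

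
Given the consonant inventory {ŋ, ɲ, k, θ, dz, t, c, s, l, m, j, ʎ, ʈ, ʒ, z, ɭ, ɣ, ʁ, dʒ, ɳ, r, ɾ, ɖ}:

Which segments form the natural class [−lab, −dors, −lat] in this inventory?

θ, dz, t, s, ʈ, ʒ, z, dʒ, ɳ, r, ɾ, ɖ

First, the [−labial] segments are /ŋ, ɲ, k, θ, dz, t, c, s, l, j, ʎ, ʈ, ʒ, z, ɭ, ɣ, ʁ, dʒ, ɳ, r, ɾ, ɖ/.
Of those, [−dorsal] gives /θ, dz, t, s, l, ʈ, ʒ, z, ɭ, dʒ, ɳ, r, ɾ, ɖ/.
Of those, [−lateral] leaves /θ, dz, t, s, ʈ, ʒ, z, dʒ, ɳ, r, ɾ, ɖ/.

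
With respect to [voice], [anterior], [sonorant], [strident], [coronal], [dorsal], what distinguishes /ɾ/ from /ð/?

[sonorant]

The two segments share [+voice], [+anterior], [−strident], [+coronal], [−dorsal]. The only feature from the list on which they differ: /ɾ/ is [+sonorant] while /ð/ is [−sonorant].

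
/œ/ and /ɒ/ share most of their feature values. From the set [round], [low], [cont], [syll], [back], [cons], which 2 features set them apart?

/œ/ (mid front rounded lax vowel) and /ɒ/ (low back rounded vowel) agree on [+round], [+continuant], [+syllabic], [−consonantal]. They differ on [low] (/œ/ [−], /ɒ/ [+]), [back] (/œ/ [−], /ɒ/ [+]).

[low], [back]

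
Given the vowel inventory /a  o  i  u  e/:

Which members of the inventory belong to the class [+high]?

The feature [high] marks segments produced with the tongue body raised. In this inventory /i, u/ have that property, so they are [+high]; /a, o, e/ are [-high].

i, u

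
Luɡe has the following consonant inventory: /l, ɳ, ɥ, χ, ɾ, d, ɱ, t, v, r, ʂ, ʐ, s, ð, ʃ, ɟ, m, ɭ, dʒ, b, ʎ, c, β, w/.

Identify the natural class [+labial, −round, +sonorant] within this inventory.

ɱ, m

Eliminate segments failing any feature: /l, ɳ, χ, ɾ, d, t, r, ʂ, ʐ, s, ð, ʃ, ɟ, ɭ, dʒ, ʎ, c/ are [−labial]; /ɥ, w/ are [+round]; /v, b, β/ are [−sonorant]. The remaining /ɱ, m/ satisfy [+labial], [−round], [+sonorant].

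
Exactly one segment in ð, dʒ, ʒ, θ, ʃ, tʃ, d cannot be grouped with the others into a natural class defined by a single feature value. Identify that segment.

[distributed] groups all but one: /dʒ, ð, θ, ʒ, tʃ, ʃ/ share [+distributed] while /d/ (voiced alveolar stop) alone is [−distributed]. Removing any other segment would not leave a single-feature class that excludes it.

d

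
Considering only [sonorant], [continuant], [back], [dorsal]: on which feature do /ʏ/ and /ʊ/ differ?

[back]

/ʏ/ is the high front rounded lax vowel and /ʊ/ is the high back rounded lax vowel. Both are [+sonorant], [+continuant], [+dorsal]. /ʏ/ is [-back] while /ʊ/ is [+back], so the distinguishing feature is [back].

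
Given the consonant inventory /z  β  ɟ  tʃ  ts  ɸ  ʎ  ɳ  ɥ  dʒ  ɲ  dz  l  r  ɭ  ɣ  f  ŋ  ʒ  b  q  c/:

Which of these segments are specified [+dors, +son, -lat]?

ɥ, ɲ, ŋ

Checking each segment against [+dorsal], [+sonorant], [-lateral]: /ɥ/ (labial-palatal glide), /ɲ/ (palatal nasal), /ŋ/ (velar nasal) satisfy every feature; every other segment in the inventory fails at least one.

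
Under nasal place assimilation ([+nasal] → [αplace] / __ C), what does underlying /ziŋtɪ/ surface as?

/ŋ/ sits before the [+coronal] consonant /t/, so it takes on [+coronal] and surfaces as /n/. The rest of the form is unaffected: [zintɪ].

[zintɪ]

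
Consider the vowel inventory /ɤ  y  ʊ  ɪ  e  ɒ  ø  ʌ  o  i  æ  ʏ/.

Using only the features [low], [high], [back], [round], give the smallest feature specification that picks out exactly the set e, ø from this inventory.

[−high, −low, −back]

/e, ø/ are all [−high], [−low], [−back], and no other segment in the inventory matches all three values. Dropping any one of them over-generates: [−low, −back] alone would also admit /y, ɪ, i, ʏ/; [−high, −back] alone would also admit /æ/; [−high, −low] alone would also admit /ɤ, ʌ, o/. No other combination of two listed features picks out exactly this set either, so fewer than three features will not do.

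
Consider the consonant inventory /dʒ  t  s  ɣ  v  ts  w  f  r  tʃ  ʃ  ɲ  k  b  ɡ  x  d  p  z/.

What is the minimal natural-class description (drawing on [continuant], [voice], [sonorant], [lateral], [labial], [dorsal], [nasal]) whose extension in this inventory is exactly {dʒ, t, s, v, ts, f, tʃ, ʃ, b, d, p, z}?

[−sonorant, −dorsal]

The class [−sonorant], [−dorsal] has exactly /dʒ, t, s, v, ts, f, tʃ, ʃ, b, d, p, z/ as its extension in this inventory. No smaller conjunction from the listed features achieves this: [−dorsal] alone would also admit /r/; [−sonorant] alone would also admit /ɣ, k, ɡ, x/; and checking the remaining single features turns up none with this extension.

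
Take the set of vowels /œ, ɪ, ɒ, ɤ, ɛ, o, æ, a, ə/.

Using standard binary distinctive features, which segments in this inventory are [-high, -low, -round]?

Eliminate segments failing any feature: /œ, o/ are [+round]; /ɪ/ is [+high]; /ɒ, æ, a/ are [+low]. The remaining /ɤ, ɛ, ə/ satisfy [-high], [-low], [-round].

ɤ, ɛ, ə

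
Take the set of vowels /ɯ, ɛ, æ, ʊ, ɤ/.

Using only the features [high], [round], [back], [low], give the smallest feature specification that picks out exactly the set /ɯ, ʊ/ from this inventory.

[+high]

The target set is precisely the extension of [+high] in this inventory.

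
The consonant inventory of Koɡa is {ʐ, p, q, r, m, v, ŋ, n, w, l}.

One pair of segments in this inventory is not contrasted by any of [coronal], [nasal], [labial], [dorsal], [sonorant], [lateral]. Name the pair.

On the given features, /v/ and /p/ have an identical profile: [−coronal], [−nasal], [+labial], [−dorsal], [−sonorant], [−lateral]. No other two segments in the inventory coincide on all 6 features. (They do differ in [voice] and [continuant], which are not among the given features.)

v, p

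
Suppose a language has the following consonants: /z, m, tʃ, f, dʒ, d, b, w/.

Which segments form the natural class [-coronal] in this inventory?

m, f, b, w

The feature [coronal] marks segments articulated with the tongue front (tip or blade). In this inventory /m, f, b, w/ lack that property, so they are [-coronal]; /z, tʃ, dʒ, d/ are [+coronal].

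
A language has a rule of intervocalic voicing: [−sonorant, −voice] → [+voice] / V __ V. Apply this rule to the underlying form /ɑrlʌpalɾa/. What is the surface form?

The only segment in the rule's environment that also matches [−sonorant, −voice] is /p/. Applying [+voice] turns the voiceless bilabial stop into /b/ (voiced bilabial stop), giving [ɑrlʌbalɾa].

[ɑrlʌbalɾa]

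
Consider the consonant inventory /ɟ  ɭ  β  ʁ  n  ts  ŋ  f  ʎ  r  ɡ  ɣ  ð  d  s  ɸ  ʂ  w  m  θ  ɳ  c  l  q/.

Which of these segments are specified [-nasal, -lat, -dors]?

Checking each segment against [-nasal], [-lateral], [-dorsal]: /β/ (voiced bilabial fricative), /ts/ (voiceless alveolar affricate), /f/ (voiceless labiodental fricative), /r/ (alveolar trill), /ð/ (voiced dental fricative), /d/ (voiced alveolar stop), among others, satisfy every feature; every other segment in the inventory fails at least one.

β, ts, f, r, ð, d, s, ɸ, ʂ, θ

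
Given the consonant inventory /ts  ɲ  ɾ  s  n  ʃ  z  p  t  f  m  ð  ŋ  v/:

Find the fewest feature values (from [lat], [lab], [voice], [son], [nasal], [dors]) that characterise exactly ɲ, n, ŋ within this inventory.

[+nasal, -lab]

/ɲ, n, ŋ/ are all [+nasal], [-labial], and no other segment in the inventory matches both values. Dropping any one of them over-generates: [-labial] alone would also admit /ts, ɾ, s, ʃ, …/; [+nasal] alone would also admit /m/. No other single listed feature picks out exactly this set either, so fewer than two features will not do.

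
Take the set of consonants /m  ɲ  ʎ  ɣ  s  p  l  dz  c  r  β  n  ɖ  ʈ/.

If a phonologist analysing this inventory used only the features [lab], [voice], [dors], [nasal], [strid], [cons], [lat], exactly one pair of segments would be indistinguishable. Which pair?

On the given features, /r/ and /ɖ/ have an identical profile: [−labial], [+voice], [−dorsal], [−nasal], [−strident], [+consonantal], [−lateral]. No other two segments in the inventory coincide on all 7 features. (They do differ in [sonorant], [continuant] and [anterior], which are not among the given features.)

r, ɖ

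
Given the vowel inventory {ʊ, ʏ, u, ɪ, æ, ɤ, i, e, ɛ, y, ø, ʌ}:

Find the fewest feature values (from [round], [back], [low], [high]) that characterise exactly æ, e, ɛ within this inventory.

[-high, -back, -round]

Every target segment is [-high], [-back], [-round]; each remaining inventory member fails at least one of these. Each conjunct is needed — [-back, -round] alone would also admit /ɪ, i/; [-high, -round] alone would also admit /ɤ, ʌ/; [-high, -back] alone would also admit /ø/ — and no other combination of two listed features has exactly this extension, so three is the minimum.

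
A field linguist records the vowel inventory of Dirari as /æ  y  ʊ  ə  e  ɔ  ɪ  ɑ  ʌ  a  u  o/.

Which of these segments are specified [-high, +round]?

ɔ, o

The [-high] segments are /æ, ə, e, ɔ, ɑ, ʌ, a, o/.
Then [+round] leaves /ɔ, o/.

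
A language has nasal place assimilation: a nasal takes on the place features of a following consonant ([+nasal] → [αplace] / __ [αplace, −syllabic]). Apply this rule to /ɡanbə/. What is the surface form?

[ɡambə]

/n/ sits before the [+labial] consonant /b/, so it takes on [+labial] and surfaces as /m/. The rest of the form is unaffected: [ɡambə].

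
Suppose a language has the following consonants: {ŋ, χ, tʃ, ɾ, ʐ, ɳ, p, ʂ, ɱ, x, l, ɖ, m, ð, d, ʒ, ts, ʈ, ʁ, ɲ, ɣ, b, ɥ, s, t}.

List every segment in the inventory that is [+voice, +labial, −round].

Checking each segment against [+voice], [+labial], [−round]: /ɱ/ (labiodental nasal), /m/ (bilabial nasal), /b/ (voiced bilabial stop) satisfy every feature; every other segment in the inventory fails at least one.

ɱ, m, b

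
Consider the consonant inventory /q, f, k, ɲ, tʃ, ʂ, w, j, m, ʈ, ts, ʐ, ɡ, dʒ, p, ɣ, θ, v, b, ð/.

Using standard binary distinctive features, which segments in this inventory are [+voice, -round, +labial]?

m, v, b

Eliminate segments failing any feature: /q, f, k, tʃ, ʂ, ʈ, ts, p, θ/ are [-voice]; /ɲ, j, ʐ, ɡ, dʒ, ɣ, ð/ are [-labial]; /w/ is [+round]. The remaining /m, v, b/ satisfy [+voice], [-round], [+labial].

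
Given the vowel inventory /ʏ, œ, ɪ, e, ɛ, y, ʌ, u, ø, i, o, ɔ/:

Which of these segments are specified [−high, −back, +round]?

Eliminate segments failing any feature: /ʏ, ɪ, y, u, i/ are [+high]; /e, ɛ/ are [−round]; /ʌ, o, ɔ/ are [+back]. The remaining /œ, ø/ satisfy [−high], [−back], [+round].

œ, ø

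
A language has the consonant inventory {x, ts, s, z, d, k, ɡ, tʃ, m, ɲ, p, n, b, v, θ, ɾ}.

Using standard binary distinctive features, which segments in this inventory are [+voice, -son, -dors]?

z, d, b, v

First, the [+voice] segments are /z, d, ɡ, m, ɲ, n, b, v, ɾ/.
Of those, [-sonorant] gives /z, d, ɡ, b, v/.
Among these, [-dorsal] leaves /z, d, b, v/.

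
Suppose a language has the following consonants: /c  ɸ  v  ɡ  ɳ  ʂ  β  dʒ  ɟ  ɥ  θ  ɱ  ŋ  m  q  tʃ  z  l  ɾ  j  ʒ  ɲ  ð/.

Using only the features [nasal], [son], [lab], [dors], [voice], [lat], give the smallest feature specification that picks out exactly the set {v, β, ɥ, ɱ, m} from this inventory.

[+voice, +lab]

/v, β, ɥ, ɱ, m/ are all [+voice], [+labial], and no other segment in the inventory matches both values. Dropping any one of them over-generates: [+labial] alone would also admit /ɸ/; [+voice] alone would also admit /ɡ, ɳ, dʒ, ɟ, …/. No other single listed feature picks out exactly this set either, so fewer than two features will not do.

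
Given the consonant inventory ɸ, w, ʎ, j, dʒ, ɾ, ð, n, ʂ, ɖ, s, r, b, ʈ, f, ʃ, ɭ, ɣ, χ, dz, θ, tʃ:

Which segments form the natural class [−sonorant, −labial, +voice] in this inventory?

dʒ, ð, ɖ, ɣ, dz

Checking each segment against [−sonorant], [−labial], [+voice]: /dʒ/ (voiced postalveolar affricate), /ð/ (voiced dental fricative), /ɖ/ (voiced retroflex stop), /ɣ/ (voiced velar fricative), /dz/ (voiced alveolar affricate) satisfy every feature; every other segment in the inventory fails at least one.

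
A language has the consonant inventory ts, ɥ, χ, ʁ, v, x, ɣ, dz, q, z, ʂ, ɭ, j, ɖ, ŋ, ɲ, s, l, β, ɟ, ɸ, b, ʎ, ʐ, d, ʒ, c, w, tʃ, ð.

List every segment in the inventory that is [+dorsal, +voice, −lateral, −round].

Checking each segment against [+dorsal], [+voice], [−lateral], [−round]: /ʁ/ (voiced uvular fricative), /ɣ/ (voiced velar fricative), /j/ (palatal glide), /ŋ/ (velar nasal), /ɲ/ (palatal nasal), /ɟ/ (voiced palatal stop) satisfy every feature; every other segment in the inventory fails at least one.

ʁ, ɣ, j, ŋ, ɲ, ɟ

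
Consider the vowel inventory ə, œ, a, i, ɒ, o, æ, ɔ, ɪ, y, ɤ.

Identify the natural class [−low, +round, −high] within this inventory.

Checking each segment against [−low], [+round], [−high]: /œ/ (mid front rounded lax vowel), /o/ (mid back rounded tense vowel), /ɔ/ (mid back rounded lax vowel) satisfy every feature; every other segment in the inventory fails at least one.

œ, o, ɔ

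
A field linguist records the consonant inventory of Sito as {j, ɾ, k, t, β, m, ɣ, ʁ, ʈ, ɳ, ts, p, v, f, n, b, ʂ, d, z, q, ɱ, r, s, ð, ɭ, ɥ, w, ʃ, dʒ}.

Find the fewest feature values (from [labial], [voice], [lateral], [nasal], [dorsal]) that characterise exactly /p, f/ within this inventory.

Every target segment is [-voice], [+labial]; each remaining inventory member fails at least one of these. Each conjunct is needed — [+labial] alone would also admit /β, m, v, b, …/; [-voice] alone would also admit /k, t, ʈ, ts, …/ — and no other single listed feature has exactly this extension, so two is the minimum.

[-voice, +labial]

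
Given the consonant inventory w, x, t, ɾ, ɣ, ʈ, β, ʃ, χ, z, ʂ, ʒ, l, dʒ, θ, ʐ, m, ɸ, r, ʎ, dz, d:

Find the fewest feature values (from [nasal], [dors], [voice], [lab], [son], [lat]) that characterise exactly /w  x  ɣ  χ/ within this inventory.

/w, x, ɣ, χ/ are all [−lateral], [+dorsal], and no other segment in the inventory matches both values. Dropping any one of them over-generates: [+dorsal] alone would also admit /ʎ/; [−lateral] alone would also admit /t, ɾ, ʈ, β, …/. No other single listed feature picks out exactly this set either, so fewer than two features will not do.

[−lat, +dors]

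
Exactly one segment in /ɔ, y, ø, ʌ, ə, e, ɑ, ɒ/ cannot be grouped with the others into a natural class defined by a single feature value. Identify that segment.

y

The remaining segments after removing /y/ share [-high]; /y/ (high front rounded tense vowel) is [+high]. For every other candidate removal, the leftover set fails to share any single feature value that the removed segment lacks.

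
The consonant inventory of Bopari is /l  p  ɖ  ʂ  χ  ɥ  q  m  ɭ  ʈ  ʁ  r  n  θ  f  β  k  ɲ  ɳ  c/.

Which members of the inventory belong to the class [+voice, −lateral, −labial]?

Eliminate segments failing any feature: /l, ɭ/ are [+lateral]; /p, ʂ, χ, q, ʈ, θ, f, k, c/ are [−voice]; /ɥ, m, β/ are [+labial]. The remaining /ɖ, ʁ, r, n, ɲ, ɳ/ satisfy [+voice], [−lateral], [−labial].

ɖ, ʁ, r, n, ɲ, ɳ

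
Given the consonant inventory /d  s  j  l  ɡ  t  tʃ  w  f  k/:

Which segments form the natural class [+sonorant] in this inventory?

The [+sonorant] segments here are /j, l, w/; the remaining /d, s, ɡ, t, tʃ, f, k/ are [-sonorant].

j, l, w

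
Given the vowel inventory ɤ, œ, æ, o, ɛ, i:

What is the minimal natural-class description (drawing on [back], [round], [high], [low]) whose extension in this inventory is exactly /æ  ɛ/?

[-high, -back, -round]

/æ, ɛ/ are all [-high], [-back], [-round], and no other segment in the inventory matches all three values. Dropping any one of them over-generates: [-back, -round] alone would also admit /i/; [-high, -round] alone would also admit /ɤ/; [-high, -back] alone would also admit /œ/. No other combination of two listed features picks out exactly this set either, so fewer than three features will not do.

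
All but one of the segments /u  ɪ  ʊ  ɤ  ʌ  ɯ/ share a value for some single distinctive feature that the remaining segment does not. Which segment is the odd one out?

/ɤ, u, ʊ, ʌ, ɯ/ are all [+back], but /ɪ/ (high front unrounded lax vowel) is [−back]. No other single segment can be removed to leave a set sharing one feature value that the removed segment lacks, so /ɪ/ is the odd one out.

ɪ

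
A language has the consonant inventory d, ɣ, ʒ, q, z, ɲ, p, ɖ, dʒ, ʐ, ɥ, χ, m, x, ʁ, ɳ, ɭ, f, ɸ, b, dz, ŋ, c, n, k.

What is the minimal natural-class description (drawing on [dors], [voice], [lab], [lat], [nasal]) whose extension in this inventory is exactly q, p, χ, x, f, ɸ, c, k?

Every target segment is [−voice] and no other inventory member is, so one feature is enough.

[−voice]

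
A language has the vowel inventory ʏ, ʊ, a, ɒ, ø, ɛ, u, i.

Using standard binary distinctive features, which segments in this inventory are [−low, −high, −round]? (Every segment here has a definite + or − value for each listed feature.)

Eliminate segments failing any feature: /ʏ, ʊ, u, i/ are [+high]; /a, ɒ/ are [+low]; /ø/ is [+round]. The remaining /ɛ/ satisfy [−low], [−high], [−round].

ɛ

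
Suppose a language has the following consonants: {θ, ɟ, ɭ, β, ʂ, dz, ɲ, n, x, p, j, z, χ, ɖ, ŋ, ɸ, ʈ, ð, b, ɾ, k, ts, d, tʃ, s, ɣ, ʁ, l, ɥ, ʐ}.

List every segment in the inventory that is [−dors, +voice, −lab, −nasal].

Checking each segment against [−dorsal], [+voice], [−labial], [−nasal]: /ɭ/ (retroflex lateral approximant), /dz/ (voiced alveolar affricate), /z/ (voiced alveolar fricative), /ɖ/ (voiced retroflex stop), /ð/ (voiced dental fricative), /ɾ/ (alveolar tap), among others, satisfy every feature; every other segment in the inventory fails at least one.

ɭ, dz, z, ɖ, ð, ɾ, d, l, ʐ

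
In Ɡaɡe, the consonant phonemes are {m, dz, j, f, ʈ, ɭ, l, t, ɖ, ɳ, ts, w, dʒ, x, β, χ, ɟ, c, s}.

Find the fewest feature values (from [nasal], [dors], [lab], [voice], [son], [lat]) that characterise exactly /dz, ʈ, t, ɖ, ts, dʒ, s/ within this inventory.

Every target segment is [−sonorant], [−labial], [−dorsal]; each remaining inventory member fails at least one of these. Each conjunct is needed — [−labial, −dorsal] alone would also admit /ɭ, l, ɳ/; [−sonorant, −dorsal] alone would also admit /f, β/; [−sonorant, −labial] alone would also admit /x, χ, ɟ, c/ — and no other combination of two listed features has exactly this extension, so three is the minimum.

[−son, −lab, −dors]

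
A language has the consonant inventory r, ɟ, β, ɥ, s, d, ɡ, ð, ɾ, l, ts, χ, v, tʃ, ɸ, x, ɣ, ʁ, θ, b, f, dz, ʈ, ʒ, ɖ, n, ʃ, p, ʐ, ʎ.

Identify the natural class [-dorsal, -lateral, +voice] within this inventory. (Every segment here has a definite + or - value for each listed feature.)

r, β, d, ð, ɾ, v, b, dz, ʒ, ɖ, n, ʐ

Eliminate segments failing any feature: /ɟ, ɥ, ɡ, χ, x, ɣ, ʁ, ʎ/ are [+dorsal]; /s, ts, tʃ, ɸ, θ, f, ʈ, ʃ, p/ are [-voice]; /l/ is [+lateral]. The remaining /r, β, d, ð, ɾ, v, b, dz, ʒ, ɖ, n, ʐ/ satisfy [-dorsal], [-lateral], [+voice].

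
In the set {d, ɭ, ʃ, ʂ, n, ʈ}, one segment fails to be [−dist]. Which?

/ʂ, n, d, ɭ, ʈ/ are all [−distributed]; /ʃ/ (voiceless postalveolar fricative) is [+distributed].

ʃ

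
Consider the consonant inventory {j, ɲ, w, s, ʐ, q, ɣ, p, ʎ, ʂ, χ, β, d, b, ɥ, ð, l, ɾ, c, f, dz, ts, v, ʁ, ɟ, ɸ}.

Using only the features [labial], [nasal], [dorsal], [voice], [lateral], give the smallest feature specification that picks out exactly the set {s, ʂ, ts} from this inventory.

Every target segment is [-voice], [-labial], [-dorsal]; each remaining inventory member fails at least one of these. Each conjunct is needed — [-labial, -dorsal] alone would also admit /ʐ, d, ð, l, …/; [-voice, -dorsal] alone would also admit /p, f, ɸ/; [-voice, -labial] alone would also admit /q, χ, c/ — and no other combination of two listed features has exactly this extension, so three is the minimum.

[-voice, -labial, -dorsal]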